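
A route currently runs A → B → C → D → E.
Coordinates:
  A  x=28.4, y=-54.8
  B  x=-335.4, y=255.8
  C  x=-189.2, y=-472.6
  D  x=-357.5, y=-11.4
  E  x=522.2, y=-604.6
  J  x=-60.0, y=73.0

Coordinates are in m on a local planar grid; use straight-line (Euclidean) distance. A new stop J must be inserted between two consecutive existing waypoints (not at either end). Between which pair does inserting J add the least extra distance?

between A and B

Added distance for inserting J between each consecutive pair:
A–B: 7.6 m
B–C: 148.3 m
C–D: 379.0 m
D–E: 141.6 m
Smallest added distance is 7.6 m, inserting between A and B.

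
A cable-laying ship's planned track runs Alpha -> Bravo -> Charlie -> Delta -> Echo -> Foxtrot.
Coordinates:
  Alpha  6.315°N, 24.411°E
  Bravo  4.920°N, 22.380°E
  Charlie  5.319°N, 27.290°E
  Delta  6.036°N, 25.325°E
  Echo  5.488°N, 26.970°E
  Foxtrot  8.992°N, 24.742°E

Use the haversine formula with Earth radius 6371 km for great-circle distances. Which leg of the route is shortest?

Delta–Echo

Leg distances:
Alpha→Bravo: 273.1 km
Bravo→Charlie: 545.6 km
Charlie→Delta: 231.6 km
Delta→Echo: 191.9 km
Echo→Foxtrot: 460.6 km
The shortest leg is Delta–Echo at 191.9 km.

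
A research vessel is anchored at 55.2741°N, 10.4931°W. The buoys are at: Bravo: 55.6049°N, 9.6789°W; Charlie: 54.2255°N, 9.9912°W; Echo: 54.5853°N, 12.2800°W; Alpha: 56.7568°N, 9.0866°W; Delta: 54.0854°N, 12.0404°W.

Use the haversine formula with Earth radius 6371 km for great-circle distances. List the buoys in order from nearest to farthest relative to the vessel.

Bravo, Charlie, Echo, Delta, Alpha

Distances from the vessel:
Bravo 55.6049°N, 9.6789°W: 63.2 km
Charlie 54.2255°N, 9.9912°W: 121.0 km
Echo 54.5853°N, 12.2800°W: 137.5 km
Delta 54.0854°N, 12.0404°W: 165.4 km
Alpha 56.7568°N, 9.0866°W: 186.6 km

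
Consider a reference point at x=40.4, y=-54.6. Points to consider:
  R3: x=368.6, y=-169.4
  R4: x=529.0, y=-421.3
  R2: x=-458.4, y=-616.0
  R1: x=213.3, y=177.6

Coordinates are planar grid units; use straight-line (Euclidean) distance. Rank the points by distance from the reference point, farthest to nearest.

R2, R4, R3, R1

Distance from the reference point at x=40.4, y=-54.6 to each:
R2 x=-458.4, y=-616.0: 751.0
R4 x=529.0, y=-421.3: 610.9
R3 x=368.6, y=-169.4: 347.7
R1 x=213.3, y=177.6: 289.5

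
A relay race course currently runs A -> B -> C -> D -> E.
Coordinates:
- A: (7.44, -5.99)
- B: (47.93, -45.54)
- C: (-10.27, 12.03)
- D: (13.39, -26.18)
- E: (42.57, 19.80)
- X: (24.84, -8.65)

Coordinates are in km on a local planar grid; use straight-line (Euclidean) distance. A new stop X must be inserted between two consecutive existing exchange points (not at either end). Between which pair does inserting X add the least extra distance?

Added distance for inserting X between each consecutive pair:
A–B: 4.5 km
B–C: 2.4 km
C–D: 16.7 km
D–E: 0.0 km
Smallest added distance is 0.0 km, inserting between D and E.

between D and E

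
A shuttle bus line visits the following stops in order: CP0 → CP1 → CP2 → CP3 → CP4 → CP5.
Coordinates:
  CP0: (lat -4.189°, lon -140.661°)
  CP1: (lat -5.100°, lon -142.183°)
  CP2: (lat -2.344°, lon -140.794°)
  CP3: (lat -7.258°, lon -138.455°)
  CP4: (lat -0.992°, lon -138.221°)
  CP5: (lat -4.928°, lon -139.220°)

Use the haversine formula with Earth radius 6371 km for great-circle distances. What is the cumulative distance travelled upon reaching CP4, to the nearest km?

Leg distances:
CP0→CP1: 196.8 km  (cumulative 196.8 km)
CP1→CP2: 343.0 km  (cumulative 539.8 km)
CP2→CP3: 604.7 km  (cumulative 1144.5 km)
CP3→CP4: 697.2 km  (cumulative 1841.7 km)
Cumulative distance at CP4 ≈ 1842 km.

1842 km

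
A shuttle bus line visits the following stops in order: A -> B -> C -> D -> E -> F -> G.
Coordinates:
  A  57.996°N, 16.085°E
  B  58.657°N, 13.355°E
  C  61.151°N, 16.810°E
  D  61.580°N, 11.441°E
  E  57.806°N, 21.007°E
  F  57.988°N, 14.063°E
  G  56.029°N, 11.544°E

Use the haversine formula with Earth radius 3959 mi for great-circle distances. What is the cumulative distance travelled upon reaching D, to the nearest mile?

499 mi

Leg distances:
A→B: 109.1 mi  (cumulative 109.1 mi)
B→C: 209.8 mi  (cumulative 318.8 mi)
C→D: 180.2 mi  (cumulative 499.0 mi)
Cumulative distance at D ≈ 499 mi.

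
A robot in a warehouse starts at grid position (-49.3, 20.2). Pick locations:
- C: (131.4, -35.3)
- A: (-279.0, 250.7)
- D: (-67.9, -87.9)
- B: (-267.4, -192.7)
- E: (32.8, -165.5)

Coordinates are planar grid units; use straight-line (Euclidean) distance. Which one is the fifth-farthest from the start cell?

Distance to each, sorted:
A: 325.4
B: 304.8
E: 203.0
C: 189.0
D: 109.7
The fifth-farthest is D at 109.7.

D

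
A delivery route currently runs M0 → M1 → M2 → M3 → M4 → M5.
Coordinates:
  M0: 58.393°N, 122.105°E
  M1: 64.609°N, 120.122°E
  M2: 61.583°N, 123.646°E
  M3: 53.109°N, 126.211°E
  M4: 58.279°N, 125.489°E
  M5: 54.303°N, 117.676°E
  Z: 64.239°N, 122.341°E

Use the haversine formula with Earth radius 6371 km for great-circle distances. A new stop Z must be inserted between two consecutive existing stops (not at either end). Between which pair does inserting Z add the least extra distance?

Added distance for inserting Z between each consecutive pair:
M0–M1: 65.3 km
M1–M2: 36.6 km
M2–M3: 605.1 km
M3–M4: 1364.0 km
M4–M5: 1165.6 km
Smallest added distance is 36.6 km, inserting between M1 and M2.

between M1 and M2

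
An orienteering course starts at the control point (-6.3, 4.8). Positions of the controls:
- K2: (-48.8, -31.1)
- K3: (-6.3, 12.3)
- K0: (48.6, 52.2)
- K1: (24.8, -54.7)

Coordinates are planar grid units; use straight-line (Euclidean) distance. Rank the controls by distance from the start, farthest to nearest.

Computing each straight-line distance from (-6.3, 4.8):
K0 (48.6, 52.2): 72.5
K1 (24.8, -54.7): 67.1
K2 (-48.8, -31.1): 55.6
K3 (-6.3, 12.3): 7.5

K0, K1, K2, K3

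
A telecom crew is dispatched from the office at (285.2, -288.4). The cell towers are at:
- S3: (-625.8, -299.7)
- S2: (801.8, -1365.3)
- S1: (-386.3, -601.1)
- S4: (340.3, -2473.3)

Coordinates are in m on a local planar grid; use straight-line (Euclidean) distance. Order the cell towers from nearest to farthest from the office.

S1, S3, S2, S4

Distance from the office at (285.2, -288.4) to each:
S1 (-386.3, -601.1): 740.7 m
S3 (-625.8, -299.7): 911.1 m
S2 (801.8, -1365.3): 1194.4 m
S4 (340.3, -2473.3): 2185.6 m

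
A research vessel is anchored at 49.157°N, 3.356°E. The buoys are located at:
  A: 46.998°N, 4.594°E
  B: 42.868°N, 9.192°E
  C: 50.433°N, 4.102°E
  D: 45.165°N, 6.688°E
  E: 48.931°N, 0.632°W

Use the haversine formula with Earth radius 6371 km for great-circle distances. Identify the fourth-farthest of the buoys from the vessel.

A

Distances from the vessel (49.157°N, 3.356°E):
B: 831.4 km
D: 510.3 km
E: 291.7 km
A: 257.1 km
C: 151.7 km
The fourth-farthest is A at 257.1 km.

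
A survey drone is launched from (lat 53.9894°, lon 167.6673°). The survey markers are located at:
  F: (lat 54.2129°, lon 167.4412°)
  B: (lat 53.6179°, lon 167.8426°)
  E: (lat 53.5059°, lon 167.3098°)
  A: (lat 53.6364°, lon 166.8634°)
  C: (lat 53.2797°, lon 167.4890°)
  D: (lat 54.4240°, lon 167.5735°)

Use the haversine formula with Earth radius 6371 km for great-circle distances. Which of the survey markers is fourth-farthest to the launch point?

Distance to each, sorted:
C: 79.8 km
A: 65.8 km
E: 58.7 km
D: 48.7 km
B: 42.9 km
F: 28.9 km
The fourth-farthest is D at 48.7 km.

D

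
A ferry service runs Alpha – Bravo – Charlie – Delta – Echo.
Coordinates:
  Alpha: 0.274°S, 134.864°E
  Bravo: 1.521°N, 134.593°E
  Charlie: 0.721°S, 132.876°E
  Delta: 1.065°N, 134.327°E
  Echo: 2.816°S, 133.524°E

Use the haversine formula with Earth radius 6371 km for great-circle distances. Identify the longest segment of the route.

Leg distances:
Alpha→Bravo: 201.9 km
Bravo→Charlie: 314.0 km
Charlie→Delta: 255.9 km
Delta→Echo: 440.7 km
The longest leg is Delta–Echo at 440.7 km.

Delta–Echo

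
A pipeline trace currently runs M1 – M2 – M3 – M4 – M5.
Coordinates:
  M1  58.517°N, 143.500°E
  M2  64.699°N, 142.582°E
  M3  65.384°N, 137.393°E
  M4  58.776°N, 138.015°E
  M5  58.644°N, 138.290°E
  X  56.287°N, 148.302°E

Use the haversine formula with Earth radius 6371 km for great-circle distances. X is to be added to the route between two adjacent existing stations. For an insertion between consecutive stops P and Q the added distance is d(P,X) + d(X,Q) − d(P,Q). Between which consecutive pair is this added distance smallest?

Added distance for inserting X between each consecutive pair:
M1–M2: 676.0 km
M2–M3: 1898.4 km
M3–M4: 1105.1 km
M4–M5: 1303.8 km
Smallest added distance is 676.0 km, inserting between M1 and M2.

between M1 and M2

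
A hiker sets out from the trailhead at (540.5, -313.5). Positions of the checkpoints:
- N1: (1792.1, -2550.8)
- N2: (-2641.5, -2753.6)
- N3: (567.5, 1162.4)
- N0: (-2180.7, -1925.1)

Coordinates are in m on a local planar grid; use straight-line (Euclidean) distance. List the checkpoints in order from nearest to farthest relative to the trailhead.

N3, N1, N0, N2

Distance from the trailhead at (540.5, -313.5) to each:
N3 (567.5, 1162.4): 1476.1 m
N1 (1792.1, -2550.8): 2563.6 m
N0 (-2180.7, -1925.1): 3162.6 m
N2 (-2641.5, -2753.6): 4009.9 m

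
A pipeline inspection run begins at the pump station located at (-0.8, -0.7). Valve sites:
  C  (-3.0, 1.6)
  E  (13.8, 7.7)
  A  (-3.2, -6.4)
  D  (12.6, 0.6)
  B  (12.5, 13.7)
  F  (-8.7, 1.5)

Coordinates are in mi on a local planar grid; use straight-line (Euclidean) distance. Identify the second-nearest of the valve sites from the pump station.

A

Distance to each, sorted:
C: 3.2 mi
A: 6.2 mi
F: 8.2 mi
D: 13.5 mi
E: 16.8 mi
B: 19.6 mi
The second-nearest is A at 6.2 mi.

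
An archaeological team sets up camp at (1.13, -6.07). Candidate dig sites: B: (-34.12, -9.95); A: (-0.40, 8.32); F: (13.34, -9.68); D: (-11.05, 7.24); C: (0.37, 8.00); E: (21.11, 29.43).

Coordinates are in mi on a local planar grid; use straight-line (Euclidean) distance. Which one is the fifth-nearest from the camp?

B

Distance to each, sorted:
F: 12.7 mi
C: 14.1 mi
A: 14.5 mi
D: 18.0 mi
B: 35.5 mi
E: 40.7 mi
The fifth-nearest is B at 35.5 mi.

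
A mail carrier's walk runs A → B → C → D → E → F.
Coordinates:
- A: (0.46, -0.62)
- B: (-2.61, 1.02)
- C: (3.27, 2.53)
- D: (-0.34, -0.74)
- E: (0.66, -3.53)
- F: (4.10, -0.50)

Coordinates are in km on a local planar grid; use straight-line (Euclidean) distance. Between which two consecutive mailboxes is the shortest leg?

D–E

Leg distances:
A→B: 3.5 km
B→C: 6.1 km
C→D: 4.9 km
D→E: 3.0 km
E→F: 4.6 km
The shortest leg is D–E at 3.0 km.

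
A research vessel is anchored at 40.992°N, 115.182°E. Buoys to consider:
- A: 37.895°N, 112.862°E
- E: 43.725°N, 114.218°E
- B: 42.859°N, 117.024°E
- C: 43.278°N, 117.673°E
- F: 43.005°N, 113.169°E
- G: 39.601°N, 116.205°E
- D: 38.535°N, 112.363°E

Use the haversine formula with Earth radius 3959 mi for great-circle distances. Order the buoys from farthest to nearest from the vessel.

Computing each great-circle distance from 40.992°N, 115.182°E:
A 37.895°N, 112.862°E: 247.2 mi
D 38.535°N, 112.363°E: 226.3 mi
C 43.278°N, 117.673°E: 203.1 mi
E 43.725°N, 114.218°E: 195.1 mi
F 43.005°N, 113.169°E: 173.3 mi
B 42.859°N, 117.024°E: 160.0 mi
G 39.601°N, 116.205°E: 110.2 mi

A, D, C, E, F, B, G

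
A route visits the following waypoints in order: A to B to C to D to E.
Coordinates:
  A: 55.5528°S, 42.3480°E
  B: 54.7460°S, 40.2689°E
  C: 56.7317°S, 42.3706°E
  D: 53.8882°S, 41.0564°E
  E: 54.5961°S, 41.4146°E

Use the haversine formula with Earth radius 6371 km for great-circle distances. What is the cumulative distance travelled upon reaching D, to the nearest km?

Leg distances:
A→B: 159.7 km  (cumulative 159.7 km)
B→C: 257.0 km  (cumulative 416.7 km)
C→D: 326.9 km  (cumulative 743.6 km)
Cumulative distance at D ≈ 744 km.

744 km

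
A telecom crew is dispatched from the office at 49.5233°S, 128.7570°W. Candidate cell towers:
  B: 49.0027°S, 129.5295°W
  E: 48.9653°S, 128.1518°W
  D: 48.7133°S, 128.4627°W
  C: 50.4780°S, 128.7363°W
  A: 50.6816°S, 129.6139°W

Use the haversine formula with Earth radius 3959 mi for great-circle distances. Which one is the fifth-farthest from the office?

Distances from the office (49.5233°S, 128.7570°W):
A: 88.6 mi
C: 66.0 mi
D: 57.5 mi
B: 50.1 mi
E: 47.2 mi
The fifth-farthest is E at 47.2 mi.

E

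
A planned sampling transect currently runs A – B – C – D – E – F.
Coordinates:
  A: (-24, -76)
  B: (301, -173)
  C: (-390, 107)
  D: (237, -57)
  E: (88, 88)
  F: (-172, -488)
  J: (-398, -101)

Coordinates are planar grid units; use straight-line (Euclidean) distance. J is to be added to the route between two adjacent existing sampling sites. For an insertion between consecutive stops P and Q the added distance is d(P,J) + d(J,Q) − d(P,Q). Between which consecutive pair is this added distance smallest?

between B and C

Added distance for inserting J between each consecutive pair:
A–B: 738.4
B–C: 165.3
C–D: 196.6
D–E: 950.1
E–F: 337.7
Smallest added distance is 165.3, inserting between B and C.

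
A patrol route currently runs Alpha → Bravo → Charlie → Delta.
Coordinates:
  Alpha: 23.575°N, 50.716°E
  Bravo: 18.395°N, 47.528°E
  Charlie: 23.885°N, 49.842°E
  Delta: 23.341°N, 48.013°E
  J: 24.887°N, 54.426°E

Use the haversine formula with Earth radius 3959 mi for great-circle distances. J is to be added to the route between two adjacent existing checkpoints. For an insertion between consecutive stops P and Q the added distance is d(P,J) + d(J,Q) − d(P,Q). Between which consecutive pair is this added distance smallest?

Added distance for inserting J between each consecutive pair:
Alpha–Bravo: 468.2 mi
Bravo–Charlie: 519.3 mi
Charlie–Delta: 593.2 mi
Smallest added distance is 468.2 mi, inserting between Alpha and Bravo.

between Alpha and Bravo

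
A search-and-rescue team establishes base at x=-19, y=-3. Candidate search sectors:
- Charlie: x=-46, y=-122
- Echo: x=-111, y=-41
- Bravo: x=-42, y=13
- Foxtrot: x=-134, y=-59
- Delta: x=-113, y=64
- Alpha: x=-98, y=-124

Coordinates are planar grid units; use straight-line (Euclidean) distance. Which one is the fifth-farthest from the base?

Echo

Distance to each, sorted:
Alpha: 144.5
Foxtrot: 127.9
Charlie: 122.0
Delta: 115.4
Echo: 99.5
Bravo: 28.0
The fifth-farthest is Echo at 99.5.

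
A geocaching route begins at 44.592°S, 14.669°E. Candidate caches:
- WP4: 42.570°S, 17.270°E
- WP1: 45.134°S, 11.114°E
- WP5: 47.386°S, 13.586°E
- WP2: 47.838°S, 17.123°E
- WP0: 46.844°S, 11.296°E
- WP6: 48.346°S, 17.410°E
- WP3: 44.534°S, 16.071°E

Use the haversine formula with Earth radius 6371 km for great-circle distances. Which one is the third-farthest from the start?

WP0

Distance to each, sorted:
WP6: 467.2 km
WP2: 407.3 km
WP0: 362.3 km
WP5: 321.7 km
WP4: 307.3 km
WP1: 286.6 km
WP3: 111.3 km
The third-farthest is WP0 at 362.3 km.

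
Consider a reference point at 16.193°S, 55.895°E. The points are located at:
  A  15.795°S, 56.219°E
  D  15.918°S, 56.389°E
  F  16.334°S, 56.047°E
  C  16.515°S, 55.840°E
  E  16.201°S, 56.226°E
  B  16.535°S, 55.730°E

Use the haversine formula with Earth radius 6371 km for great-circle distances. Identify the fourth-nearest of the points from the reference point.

B

Distances from the reference point (16.193°S, 55.895°E):
F: 22.6 km
E: 35.4 km
C: 36.3 km
B: 41.9 km
A: 56.2 km
D: 61.0 km
The fourth-nearest is B at 41.9 km.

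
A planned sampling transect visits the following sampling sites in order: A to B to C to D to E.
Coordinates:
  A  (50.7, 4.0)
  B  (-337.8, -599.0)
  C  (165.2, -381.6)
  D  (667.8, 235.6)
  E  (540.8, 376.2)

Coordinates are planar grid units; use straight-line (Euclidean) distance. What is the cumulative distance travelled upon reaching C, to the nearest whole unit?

Leg distances:
A→B: 717.3  (cumulative 717.3)
B→C: 548.0  (cumulative 1265.3)
Cumulative distance at C ≈ 1265.

1265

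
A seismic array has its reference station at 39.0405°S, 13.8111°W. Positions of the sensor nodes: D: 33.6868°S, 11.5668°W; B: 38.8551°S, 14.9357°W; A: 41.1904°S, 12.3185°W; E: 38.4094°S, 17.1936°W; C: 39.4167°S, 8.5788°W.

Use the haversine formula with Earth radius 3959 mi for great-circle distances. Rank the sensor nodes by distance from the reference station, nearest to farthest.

B, A, E, C, D

Distances from the reference station:
B 38.8551°S, 14.9357°W: 61.8 mi
A 41.1904°S, 12.3185°W: 168.2 mi
E 38.4094°S, 17.1936°W: 187.5 mi
C 39.4167°S, 8.5788°W: 281.2 mi
D 33.6868°S, 11.5668°W: 390.4 mi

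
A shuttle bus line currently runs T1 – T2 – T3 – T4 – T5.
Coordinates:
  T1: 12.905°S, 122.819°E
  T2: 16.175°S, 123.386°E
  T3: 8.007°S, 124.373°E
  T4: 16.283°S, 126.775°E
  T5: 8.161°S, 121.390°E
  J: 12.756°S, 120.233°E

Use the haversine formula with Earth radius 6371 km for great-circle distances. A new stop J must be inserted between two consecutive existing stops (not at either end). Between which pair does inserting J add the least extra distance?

between T4 and T5

Added distance for inserting J between each consecutive pair:
T1–T2: 421.8 km
T2–T3: 290.6 km
T3–T4: 544.9 km
T4–T5: 256.4 km
Smallest added distance is 256.4 km, inserting between T4 and T5.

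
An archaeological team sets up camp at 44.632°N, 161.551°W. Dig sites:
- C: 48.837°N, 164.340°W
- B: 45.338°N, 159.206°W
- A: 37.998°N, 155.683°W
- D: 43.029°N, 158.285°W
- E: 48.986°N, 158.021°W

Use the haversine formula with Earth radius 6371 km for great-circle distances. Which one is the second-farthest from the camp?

Distances from the camp (44.632°N, 161.551°W):
A: 885.1 km
E: 553.5 km
C: 513.5 km
D: 316.8 km
B: 200.4 km
The second-farthest is E at 553.5 km.

E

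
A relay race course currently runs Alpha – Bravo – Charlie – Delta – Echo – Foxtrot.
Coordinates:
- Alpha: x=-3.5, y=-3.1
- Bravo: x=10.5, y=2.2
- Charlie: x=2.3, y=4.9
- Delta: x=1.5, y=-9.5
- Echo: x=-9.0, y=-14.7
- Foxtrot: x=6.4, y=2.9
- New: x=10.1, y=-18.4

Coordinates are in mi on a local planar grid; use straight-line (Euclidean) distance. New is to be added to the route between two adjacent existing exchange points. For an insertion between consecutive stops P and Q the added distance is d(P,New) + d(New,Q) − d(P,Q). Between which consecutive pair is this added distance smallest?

between Echo and Foxtrot

Added distance for inserting New between each consecutive pair:
Alpha–Bravo: 26.1 mi
Bravo–Charlie: 36.5 mi
Charlie–Delta: 22.5 mi
Delta–Echo: 20.1 mi
Echo–Foxtrot: 17.7 mi
Smallest added distance is 17.7 mi, inserting between Echo and Foxtrot.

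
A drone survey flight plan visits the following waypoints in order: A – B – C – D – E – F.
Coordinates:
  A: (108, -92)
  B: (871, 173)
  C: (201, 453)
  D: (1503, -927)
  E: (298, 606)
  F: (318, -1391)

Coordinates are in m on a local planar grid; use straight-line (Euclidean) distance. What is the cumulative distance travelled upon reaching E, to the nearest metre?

5381 m

Leg distances:
A→B: 807.7 m  (cumulative 807.7 m)
B→C: 726.2 m  (cumulative 1533.9 m)
C→D: 1897.3 m  (cumulative 3431.1 m)
D→E: 1949.9 m  (cumulative 5381.0 m)
Cumulative distance at E ≈ 5381 m.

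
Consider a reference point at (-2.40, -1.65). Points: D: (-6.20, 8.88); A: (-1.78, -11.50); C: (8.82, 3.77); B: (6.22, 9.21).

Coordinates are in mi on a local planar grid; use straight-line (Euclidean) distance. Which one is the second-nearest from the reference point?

D

Distances from the reference point ((-2.40, -1.65)):
A: 9.9 mi
D: 11.2 mi
C: 12.5 mi
B: 13.9 mi
The second-nearest is D at 11.2 mi.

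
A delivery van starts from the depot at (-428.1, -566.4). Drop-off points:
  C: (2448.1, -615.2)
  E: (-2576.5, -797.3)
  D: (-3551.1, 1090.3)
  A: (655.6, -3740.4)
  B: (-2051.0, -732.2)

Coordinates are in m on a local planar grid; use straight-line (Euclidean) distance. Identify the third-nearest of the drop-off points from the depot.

C

Distances from the depot ((-428.1, -566.4)):
B: 1631.3 m
E: 2160.8 m
C: 2876.6 m
A: 3353.9 m
D: 3535.2 m
The third-nearest is C at 2876.6 m.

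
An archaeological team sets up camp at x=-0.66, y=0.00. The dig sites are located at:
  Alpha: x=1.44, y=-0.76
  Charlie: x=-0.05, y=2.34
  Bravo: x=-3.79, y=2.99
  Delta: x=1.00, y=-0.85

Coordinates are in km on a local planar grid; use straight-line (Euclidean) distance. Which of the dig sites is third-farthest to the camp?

Distance to each, sorted:
Bravo: 4.3 km
Charlie: 2.4 km
Alpha: 2.2 km
Delta: 1.9 km
The third-farthest is Alpha at 2.2 km.

Alpha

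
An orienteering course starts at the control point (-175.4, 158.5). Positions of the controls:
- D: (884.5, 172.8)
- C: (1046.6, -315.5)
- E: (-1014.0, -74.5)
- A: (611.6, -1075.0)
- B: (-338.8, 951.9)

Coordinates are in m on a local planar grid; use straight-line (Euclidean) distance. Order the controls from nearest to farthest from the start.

B, E, D, C, A

Distance from the start at (-175.4, 158.5) to each:
B (-338.8, 951.9): 810.1 m
E (-1014.0, -74.5): 870.4 m
D (884.5, 172.8): 1060.0 m
C (1046.6, -315.5): 1310.7 m
A (611.6, -1075.0): 1463.2 m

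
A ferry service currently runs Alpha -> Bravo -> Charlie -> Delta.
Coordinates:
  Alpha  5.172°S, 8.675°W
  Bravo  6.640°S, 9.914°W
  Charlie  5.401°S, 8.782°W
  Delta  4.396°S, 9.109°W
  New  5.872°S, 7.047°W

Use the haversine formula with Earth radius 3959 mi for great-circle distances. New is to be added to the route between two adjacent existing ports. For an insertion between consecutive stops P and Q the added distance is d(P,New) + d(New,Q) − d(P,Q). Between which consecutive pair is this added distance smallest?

Added distance for inserting New between each consecutive pair:
Alpha–Bravo: 193.5 mi
Bravo–Charlie: 211.9 mi
Charlie–Delta: 225.4 mi
Smallest added distance is 193.5 mi, inserting between Alpha and Bravo.

between Alpha and Bravo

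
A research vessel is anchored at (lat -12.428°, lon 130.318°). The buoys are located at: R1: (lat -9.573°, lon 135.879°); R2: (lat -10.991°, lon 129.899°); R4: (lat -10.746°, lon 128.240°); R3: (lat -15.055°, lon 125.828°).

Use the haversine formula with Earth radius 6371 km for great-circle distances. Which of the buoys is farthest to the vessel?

Distance to each, sorted:
R1: 684.9 km
R3: 566.1 km
R4: 293.6 km
R2: 166.2 km
The farthest is R1 at 684.9 km.

R1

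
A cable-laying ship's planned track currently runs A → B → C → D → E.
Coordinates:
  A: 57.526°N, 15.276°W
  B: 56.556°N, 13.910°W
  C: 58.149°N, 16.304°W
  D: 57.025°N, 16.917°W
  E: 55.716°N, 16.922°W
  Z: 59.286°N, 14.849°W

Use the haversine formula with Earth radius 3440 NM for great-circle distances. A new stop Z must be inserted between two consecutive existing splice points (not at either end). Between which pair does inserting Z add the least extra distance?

between B and C

Added distance for inserting Z between each consecutive pair:
A–B: 199.8 NM
B–C: 125.5 NM
C–D: 162.4 NM
D–E: 296.6 NM
Smallest added distance is 125.5 NM, inserting between B and C.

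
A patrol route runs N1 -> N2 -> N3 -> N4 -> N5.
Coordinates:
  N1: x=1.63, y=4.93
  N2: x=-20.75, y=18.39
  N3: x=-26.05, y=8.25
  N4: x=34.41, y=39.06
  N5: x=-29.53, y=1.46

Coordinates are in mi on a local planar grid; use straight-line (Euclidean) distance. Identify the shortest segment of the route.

N2–N3

Leg distances:
N1→N2: 26.1 mi
N2→N3: 11.4 mi
N3→N4: 67.9 mi
N4→N5: 74.2 mi
The shortest leg is N2–N3 at 11.4 mi.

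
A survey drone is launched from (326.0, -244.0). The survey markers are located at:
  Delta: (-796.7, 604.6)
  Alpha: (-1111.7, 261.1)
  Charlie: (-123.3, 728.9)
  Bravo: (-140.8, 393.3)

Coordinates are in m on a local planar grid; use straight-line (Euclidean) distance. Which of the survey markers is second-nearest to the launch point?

Distance to each, sorted:
Bravo: 790.0 m
Charlie: 1071.6 m
Delta: 1407.3 m
Alpha: 1523.8 m
The second-nearest is Charlie at 1071.6 m.

Charlie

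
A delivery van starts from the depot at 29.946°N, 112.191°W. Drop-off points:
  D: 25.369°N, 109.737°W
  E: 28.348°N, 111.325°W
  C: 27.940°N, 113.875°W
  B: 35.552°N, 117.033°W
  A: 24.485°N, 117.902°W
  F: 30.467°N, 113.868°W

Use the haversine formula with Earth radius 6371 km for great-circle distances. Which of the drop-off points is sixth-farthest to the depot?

Distances from the depot (29.946°N, 112.191°W):
A: 829.0 km
B: 770.2 km
D: 563.4 km
C: 276.8 km
E: 196.6 km
F: 171.2 km
The sixth-farthest is F at 171.2 km.

F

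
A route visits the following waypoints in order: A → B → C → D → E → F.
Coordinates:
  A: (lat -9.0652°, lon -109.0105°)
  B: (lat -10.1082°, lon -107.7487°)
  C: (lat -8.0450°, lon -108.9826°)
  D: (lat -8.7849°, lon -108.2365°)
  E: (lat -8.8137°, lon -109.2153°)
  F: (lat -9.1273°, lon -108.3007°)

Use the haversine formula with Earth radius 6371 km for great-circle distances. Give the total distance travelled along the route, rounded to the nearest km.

777 km

Leg distances:
A→B: 180.5 km  (cumulative 180.5 km)
B→C: 266.4 km  (cumulative 447.0 km)
C→D: 116.2 km  (cumulative 563.2 km)
D→E: 107.6 km  (cumulative 670.8 km)
E→F: 106.3 km  (cumulative 777.1 km)
Total route length ≈ 777 km.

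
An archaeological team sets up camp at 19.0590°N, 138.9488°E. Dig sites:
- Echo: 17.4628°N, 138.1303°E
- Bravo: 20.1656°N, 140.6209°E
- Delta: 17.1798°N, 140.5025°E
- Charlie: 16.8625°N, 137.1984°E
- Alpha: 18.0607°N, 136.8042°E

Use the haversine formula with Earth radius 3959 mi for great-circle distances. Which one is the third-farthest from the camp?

Alpha

Distance to each, sorted:
Charlie: 190.4 mi
Delta: 165.1 mi
Alpha: 156.5 mi
Bravo: 133.0 mi
Echo: 122.7 mi
The third-farthest is Alpha at 156.5 mi.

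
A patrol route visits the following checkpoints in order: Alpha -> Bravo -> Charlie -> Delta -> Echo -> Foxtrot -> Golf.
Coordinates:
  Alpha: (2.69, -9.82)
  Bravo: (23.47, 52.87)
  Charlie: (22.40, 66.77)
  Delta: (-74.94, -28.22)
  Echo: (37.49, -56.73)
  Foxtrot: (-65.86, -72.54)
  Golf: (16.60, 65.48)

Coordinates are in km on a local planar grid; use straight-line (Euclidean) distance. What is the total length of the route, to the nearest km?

597 km

Leg distances:
Alpha→Bravo: 66.0 km  (cumulative 66.0 km)
Bravo→Charlie: 13.9 km  (cumulative 80.0 km)
Charlie→Delta: 136.0 km  (cumulative 216.0 km)
Delta→Echo: 116.0 km  (cumulative 332.0 km)
Echo→Foxtrot: 104.6 km  (cumulative 436.5 km)
Foxtrot→Golf: 160.8 km  (cumulative 597.3 km)
Total route length ≈ 597 km.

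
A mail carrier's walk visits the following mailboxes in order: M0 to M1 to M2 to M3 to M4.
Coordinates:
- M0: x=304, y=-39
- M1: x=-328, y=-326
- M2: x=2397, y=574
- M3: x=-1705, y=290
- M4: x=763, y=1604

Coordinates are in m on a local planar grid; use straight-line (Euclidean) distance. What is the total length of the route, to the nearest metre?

10472 m

Leg distances:
M0→M1: 694.1 m  (cumulative 694.1 m)
M1→M2: 2869.8 m  (cumulative 3563.9 m)
M2→M3: 4111.8 m  (cumulative 7675.7 m)
M3→M4: 2796.0 m  (cumulative 10471.7 m)
Total route length ≈ 10472 m.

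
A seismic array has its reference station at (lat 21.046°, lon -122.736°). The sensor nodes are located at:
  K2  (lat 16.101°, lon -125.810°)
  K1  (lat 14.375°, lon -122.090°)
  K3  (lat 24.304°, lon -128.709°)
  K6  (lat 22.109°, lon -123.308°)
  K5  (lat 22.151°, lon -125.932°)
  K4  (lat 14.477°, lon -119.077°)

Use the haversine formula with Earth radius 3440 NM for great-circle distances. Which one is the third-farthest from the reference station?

Distance to each, sorted:
K4: 446.4 NM
K1: 402.2 NM
K3: 384.3 NM
K2: 344.6 NM
K5: 190.3 NM
K6: 71.4 NM
The third-farthest is K3 at 384.3 NM.

K3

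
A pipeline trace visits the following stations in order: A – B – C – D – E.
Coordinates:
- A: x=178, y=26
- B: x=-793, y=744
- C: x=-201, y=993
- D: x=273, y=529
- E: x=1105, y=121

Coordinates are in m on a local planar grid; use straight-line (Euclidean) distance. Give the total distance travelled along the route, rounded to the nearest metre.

3440 m

Leg distances:
A→B: 1207.6 m  (cumulative 1207.6 m)
B→C: 642.2 m  (cumulative 1849.9 m)
C→D: 663.3 m  (cumulative 2513.2 m)
D→E: 926.7 m  (cumulative 3439.8 m)
Total route length ≈ 3440 m.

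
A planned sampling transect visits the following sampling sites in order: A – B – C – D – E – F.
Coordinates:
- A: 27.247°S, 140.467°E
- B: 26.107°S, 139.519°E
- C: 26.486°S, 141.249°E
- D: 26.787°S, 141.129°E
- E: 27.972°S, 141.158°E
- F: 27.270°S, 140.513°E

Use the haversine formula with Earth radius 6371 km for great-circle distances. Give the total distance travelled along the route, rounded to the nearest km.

Leg distances:
A→B: 157.9 km  (cumulative 157.9 km)
B→C: 177.5 km  (cumulative 335.5 km)
C→D: 35.5 km  (cumulative 371.0 km)
D→E: 131.8 km  (cumulative 502.8 km)
E→F: 100.7 km  (cumulative 603.4 km)
Total route length ≈ 603 km.

603 km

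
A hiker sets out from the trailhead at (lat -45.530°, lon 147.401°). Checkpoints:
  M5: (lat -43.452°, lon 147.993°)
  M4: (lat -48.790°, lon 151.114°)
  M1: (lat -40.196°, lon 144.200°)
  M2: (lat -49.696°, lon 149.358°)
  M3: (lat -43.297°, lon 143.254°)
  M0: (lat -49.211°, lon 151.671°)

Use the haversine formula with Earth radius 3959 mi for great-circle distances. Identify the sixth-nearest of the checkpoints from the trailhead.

M1

Distance to each, sorted:
M5: 146.5 mi
M3: 256.3 mi
M4: 284.8 mi
M2: 301.9 mi
M0: 323.3 mi
M1: 402.6 mi
The sixth-nearest is M1 at 402.6 mi.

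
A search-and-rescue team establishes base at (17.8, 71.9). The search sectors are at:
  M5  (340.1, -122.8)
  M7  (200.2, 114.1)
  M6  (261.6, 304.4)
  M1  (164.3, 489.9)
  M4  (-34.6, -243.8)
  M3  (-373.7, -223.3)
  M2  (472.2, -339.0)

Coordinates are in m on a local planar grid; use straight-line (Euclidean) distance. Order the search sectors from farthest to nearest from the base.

Distances from the base:
M2 (472.2, -339.0): 612.6 m
M3 (-373.7, -223.3): 490.3 m
M1 (164.3, 489.9): 442.9 m
M5 (340.1, -122.8): 376.5 m
M6 (261.6, 304.4): 336.9 m
M4 (-34.6, -243.8): 320.0 m
M7 (200.2, 114.1): 187.2 m

M2, M3, M1, M5, M6, M4, M7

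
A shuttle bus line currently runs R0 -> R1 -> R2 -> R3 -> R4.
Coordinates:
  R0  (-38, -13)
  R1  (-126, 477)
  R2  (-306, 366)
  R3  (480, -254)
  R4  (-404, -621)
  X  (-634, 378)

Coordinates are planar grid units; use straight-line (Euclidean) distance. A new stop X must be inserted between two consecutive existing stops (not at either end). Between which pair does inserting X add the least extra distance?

between R2 and R3

Added distance for inserting X between each consecutive pair:
R0–R1: 732.5
R1–R2: 634.3
R2–R3: 607.9
R3–R4: 1348.8
Smallest added distance is 607.9, inserting between R2 and R3.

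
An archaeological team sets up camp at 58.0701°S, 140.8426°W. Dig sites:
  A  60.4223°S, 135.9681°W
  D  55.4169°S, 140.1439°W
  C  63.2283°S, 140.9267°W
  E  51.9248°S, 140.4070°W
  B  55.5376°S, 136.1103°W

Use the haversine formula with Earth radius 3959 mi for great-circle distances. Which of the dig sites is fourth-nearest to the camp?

Distances from the camp (58.0701°S, 140.8426°W):
D: 185.2 mi
A: 236.7 mi
B: 250.2 mi
C: 356.4 mi
E: 425.0 mi
The fourth-nearest is C at 356.4 mi.

C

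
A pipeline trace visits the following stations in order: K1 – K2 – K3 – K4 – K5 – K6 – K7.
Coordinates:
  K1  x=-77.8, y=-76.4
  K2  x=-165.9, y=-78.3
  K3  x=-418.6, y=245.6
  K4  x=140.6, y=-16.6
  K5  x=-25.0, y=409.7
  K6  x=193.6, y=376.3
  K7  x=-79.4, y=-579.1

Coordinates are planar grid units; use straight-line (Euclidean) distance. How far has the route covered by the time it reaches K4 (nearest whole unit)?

1117

Leg distances:
K1→K2: 88.1  (cumulative 88.1)
K2→K3: 410.8  (cumulative 498.9)
K3→K4: 617.6  (cumulative 1116.6)
Cumulative distance at K4 ≈ 1117.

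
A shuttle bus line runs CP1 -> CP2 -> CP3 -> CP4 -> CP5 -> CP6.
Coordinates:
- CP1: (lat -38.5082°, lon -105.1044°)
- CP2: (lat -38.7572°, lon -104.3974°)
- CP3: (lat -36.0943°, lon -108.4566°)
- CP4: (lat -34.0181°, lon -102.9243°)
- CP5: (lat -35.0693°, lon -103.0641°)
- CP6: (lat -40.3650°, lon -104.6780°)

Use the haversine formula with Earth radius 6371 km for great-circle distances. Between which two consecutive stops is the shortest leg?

Leg distances:
CP1→CP2: 67.4 km
CP2→CP3: 464.8 km
CP3→CP4: 553.8 km
CP4→CP5: 117.6 km
CP5→CP6: 605.7 km
The shortest leg is CP1–CP2 at 67.4 km.

CP1–CP2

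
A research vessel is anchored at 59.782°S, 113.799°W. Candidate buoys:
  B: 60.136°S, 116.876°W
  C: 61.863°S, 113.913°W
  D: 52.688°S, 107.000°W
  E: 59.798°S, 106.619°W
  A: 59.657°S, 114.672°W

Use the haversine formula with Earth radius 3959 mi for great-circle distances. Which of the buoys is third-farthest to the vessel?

Distances from the vessel (59.782°S, 113.799°W):
D: 554.7 mi
E: 249.5 mi
C: 143.8 mi
B: 109.2 mi
A: 31.6 mi
The third-farthest is C at 143.8 mi.

C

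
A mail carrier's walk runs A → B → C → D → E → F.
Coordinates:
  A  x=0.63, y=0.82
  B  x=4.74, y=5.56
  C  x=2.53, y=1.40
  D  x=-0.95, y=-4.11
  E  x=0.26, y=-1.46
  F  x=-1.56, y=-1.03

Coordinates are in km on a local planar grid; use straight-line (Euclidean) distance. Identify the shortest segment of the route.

Leg distances:
A→B: 6.3 km
B→C: 4.7 km
C→D: 6.5 km
D→E: 2.9 km
E→F: 1.9 km
The shortest leg is E–F at 1.9 km.

E–F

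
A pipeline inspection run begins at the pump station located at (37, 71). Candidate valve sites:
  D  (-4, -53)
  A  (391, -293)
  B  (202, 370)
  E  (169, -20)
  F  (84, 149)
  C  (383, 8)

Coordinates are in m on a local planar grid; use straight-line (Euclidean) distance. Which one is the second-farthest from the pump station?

C

Distances from the pump station ((37, 71)):
A: 507.8 m
C: 351.7 m
B: 341.5 m
E: 160.3 m
D: 130.6 m
F: 91.1 m
The second-farthest is C at 351.7 m.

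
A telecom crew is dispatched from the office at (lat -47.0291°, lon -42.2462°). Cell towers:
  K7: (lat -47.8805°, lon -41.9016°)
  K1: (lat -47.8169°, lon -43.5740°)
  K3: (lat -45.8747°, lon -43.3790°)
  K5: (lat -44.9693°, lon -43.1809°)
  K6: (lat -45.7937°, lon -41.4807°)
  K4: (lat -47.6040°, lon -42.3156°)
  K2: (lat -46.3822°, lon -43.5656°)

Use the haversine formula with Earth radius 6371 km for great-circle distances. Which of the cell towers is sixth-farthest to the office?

K7

Distances from the office ((lat -47.0291°, lon -42.2462°)):
K5: 240.1 km
K3: 154.9 km
K6: 149.4 km
K1: 132.9 km
K2: 123.7 km
K7: 98.2 km
K4: 64.1 km
The sixth-farthest is K7 at 98.2 km.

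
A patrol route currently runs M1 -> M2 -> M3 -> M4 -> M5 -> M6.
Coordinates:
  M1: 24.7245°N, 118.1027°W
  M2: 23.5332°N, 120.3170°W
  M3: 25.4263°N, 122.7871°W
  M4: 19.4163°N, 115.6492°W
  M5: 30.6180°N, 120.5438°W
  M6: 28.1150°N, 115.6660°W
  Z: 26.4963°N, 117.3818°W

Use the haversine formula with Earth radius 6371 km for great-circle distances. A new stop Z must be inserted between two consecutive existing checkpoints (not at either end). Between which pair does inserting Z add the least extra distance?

Added distance for inserting Z between each consecutive pair:
M1–M2: 391.7 km
M2–M3: 669.2 km
M3–M4: 368.2 km
M4–M5: 20.4 km
M5–M6: 251.4 km
Smallest added distance is 20.4 km, inserting between M4 and M5.

between M4 and M5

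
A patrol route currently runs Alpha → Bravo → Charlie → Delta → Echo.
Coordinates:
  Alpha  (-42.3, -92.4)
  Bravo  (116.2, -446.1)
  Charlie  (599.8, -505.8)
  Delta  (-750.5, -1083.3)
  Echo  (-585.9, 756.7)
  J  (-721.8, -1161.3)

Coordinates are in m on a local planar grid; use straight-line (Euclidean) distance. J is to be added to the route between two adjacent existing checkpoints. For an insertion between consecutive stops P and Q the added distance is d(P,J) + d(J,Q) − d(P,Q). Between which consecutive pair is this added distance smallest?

between Charlie and Delta

Added distance for inserting J between each consecutive pair:
Alpha–Bravo: 1980.7 m
Bravo–Charlie: 2089.7 m
Charlie–Delta: 89.7 m
Delta–Echo: 158.6 m
Smallest added distance is 89.7 m, inserting between Charlie and Delta.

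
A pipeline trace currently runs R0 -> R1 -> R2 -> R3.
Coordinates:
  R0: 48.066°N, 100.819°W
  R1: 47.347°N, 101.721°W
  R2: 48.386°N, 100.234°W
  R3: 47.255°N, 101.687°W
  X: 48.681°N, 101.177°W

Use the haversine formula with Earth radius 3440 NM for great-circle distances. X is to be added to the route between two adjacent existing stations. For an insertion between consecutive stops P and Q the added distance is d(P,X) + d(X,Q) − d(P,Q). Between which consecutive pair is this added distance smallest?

Added distance for inserting X between each consecutive pair:
R0–R1: 66.1 NM
R1–R2: 38.0 NM
R2–R3: 39.8 NM
Smallest added distance is 38.0 NM, inserting between R1 and R2.

between R1 and R2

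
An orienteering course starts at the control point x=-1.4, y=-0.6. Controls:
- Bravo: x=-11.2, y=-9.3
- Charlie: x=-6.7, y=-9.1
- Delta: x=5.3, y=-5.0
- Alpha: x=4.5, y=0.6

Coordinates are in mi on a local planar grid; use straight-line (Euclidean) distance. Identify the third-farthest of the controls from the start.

Distance to each, sorted:
Bravo: 13.1 mi
Charlie: 10.0 mi
Delta: 8.0 mi
Alpha: 6.0 mi
The third-farthest is Delta at 8.0 mi.

Delta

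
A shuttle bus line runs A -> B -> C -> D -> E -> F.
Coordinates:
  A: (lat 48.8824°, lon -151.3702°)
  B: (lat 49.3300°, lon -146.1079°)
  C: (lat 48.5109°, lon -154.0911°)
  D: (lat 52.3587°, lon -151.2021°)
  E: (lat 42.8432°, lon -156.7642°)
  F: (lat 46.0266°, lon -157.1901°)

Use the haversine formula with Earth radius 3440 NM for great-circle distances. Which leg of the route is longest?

Leg distances:
A→B: 208.5 NM
B→C: 318.6 NM
C→D: 256.0 NM
D→E: 613.6 NM
E→F: 192.0 NM
The longest leg is D–E at 613.6 NM.

D–E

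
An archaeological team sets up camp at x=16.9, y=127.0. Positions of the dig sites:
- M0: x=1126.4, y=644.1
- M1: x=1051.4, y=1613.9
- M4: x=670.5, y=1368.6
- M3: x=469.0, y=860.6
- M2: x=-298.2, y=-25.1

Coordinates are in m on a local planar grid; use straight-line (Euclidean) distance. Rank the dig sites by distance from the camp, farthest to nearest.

Distance from the camp at x=16.9, y=127.0 to each:
M1 x=1051.4, y=1613.9: 1811.4 m
M4 x=670.5, y=1368.6: 1403.1 m
M0 x=1126.4, y=644.1: 1224.1 m
M3 x=469.0, y=860.6: 861.7 m
M2 x=-298.2, y=-25.1: 349.9 m

M1, M4, M0, M3, M2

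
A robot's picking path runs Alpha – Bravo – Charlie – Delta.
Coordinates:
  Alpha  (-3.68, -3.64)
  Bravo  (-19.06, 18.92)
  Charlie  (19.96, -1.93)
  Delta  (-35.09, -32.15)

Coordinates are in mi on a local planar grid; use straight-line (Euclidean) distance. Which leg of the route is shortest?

Alpha–Bravo

Leg distances:
Alpha→Bravo: 27.3 mi
Bravo→Charlie: 44.2 mi
Charlie→Delta: 62.8 mi
The shortest leg is Alpha–Bravo at 27.3 mi.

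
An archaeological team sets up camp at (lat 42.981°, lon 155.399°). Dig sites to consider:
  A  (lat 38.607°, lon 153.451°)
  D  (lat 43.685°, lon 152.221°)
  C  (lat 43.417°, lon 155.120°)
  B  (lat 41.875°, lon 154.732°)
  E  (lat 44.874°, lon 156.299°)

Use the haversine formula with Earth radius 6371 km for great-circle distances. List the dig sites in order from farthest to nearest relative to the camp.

A, D, E, B, C

Distances from the camp:
A (lat 38.607°, lon 153.451°): 513.2 km
D (lat 43.685°, lon 152.221°): 268.7 km
E (lat 44.874°, lon 156.299°): 222.5 km
B (lat 41.875°, lon 154.732°): 134.6 km
C (lat 43.417°, lon 155.120°): 53.5 km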